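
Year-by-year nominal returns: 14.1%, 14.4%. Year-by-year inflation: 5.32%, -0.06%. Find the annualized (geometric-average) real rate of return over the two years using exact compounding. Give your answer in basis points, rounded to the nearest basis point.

1136 basis points

Nominal growth factor = 1.1410 × 1.1440 = 1.30530400
Price-level growth factor = 1.0532 × 0.9994 = 1.05256808
Real growth factor = 1.30530400 / 1.05256808 = 1.24011361
Annualized real rate = 1.24011361^(1/2) − 1 = 11.3604% → 1136 basis points.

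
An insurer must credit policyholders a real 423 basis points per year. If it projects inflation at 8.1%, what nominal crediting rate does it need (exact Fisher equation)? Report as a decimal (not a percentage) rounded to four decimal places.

(1 + i) = (1 + r)(1 + π) = 1.04230 × 1.08100 = 1.1267263
i = 1.1267263 − 1, so the required nominal rate is 0.1267.

0.1267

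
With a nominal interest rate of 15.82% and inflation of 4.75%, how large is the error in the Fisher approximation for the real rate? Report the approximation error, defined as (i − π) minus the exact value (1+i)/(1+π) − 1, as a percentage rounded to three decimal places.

Approximate: r ≈ 15.820% − 4.750% = 11.0700%
Exact: (1 + 0.1582)/(1 + 0.0475) − 1 = 10.5680%
Error = 11.0700% − 10.5680% = 0.5020% → 0.502%.

0.502%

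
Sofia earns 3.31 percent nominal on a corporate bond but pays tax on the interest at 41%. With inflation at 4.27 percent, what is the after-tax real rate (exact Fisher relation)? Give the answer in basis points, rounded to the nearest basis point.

-222 basis points

After-tax nominal return = 3.31% × (1 − 0.41) = 1.9529%.
1 + r = 1.019529 / 1.04270 = 0.977778
After-tax real rate = 0.977778 − 1 → -222 basis points.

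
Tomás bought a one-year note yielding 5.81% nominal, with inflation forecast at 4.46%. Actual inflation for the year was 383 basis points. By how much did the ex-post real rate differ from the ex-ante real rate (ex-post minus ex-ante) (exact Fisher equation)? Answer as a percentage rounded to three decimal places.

0.615%

Ex-ante: (1 + 0.0581)/(1 + 0.0446) − 1 = 1.2924%
Ex-post: (1 + 0.0581)/(1 + 0.0383) − 1 = 1.9070%
Difference (ex-post − ex-ante) = 0.6146% → 0.615%.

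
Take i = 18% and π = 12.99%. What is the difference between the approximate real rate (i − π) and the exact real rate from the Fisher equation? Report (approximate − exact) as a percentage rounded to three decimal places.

Approximate: r ≈ 18.000% − 12.990% = 5.0100%
Exact: (1 + 0.1800)/(1 + 0.1299) − 1 = 4.4340%
Error = 5.0100% − 4.4340% = 0.5760% → 0.576%.

0.576%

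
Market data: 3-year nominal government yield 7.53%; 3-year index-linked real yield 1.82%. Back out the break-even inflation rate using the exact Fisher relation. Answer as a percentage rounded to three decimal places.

(1 + π) = (1 + i)/(1 + r) = 1.07530 / 1.01820 = 1.056079
Break-even inflation = 1.056079 − 1 → 5.608%.

5.608%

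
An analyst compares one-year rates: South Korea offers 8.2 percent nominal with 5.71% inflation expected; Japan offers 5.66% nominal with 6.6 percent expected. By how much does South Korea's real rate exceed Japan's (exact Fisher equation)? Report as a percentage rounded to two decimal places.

3.24%

South Korea: (1 + 0.0820)/(1 + 0.0571) − 1 = 2.3555%
Japan: (1 + 0.0566)/(1 + 0.0660) − 1 = -0.8818%
Differential = 2.3555% − (-0.8818%) = 3.2373% → 3.24%.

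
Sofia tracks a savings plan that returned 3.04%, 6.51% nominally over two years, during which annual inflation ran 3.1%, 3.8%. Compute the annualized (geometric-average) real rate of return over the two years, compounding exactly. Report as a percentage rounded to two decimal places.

Compound the nominal returns: 1.0304 × 1.0651 = 1.09747904.
Compound inflation: 1.0310 × 1.0380 = 1.07017800.
Deflate: 1.09747904 / 1.07017800 = 1.02551075.
Annualized real rate = 1.02551075^(1/2) − 1 = 1.2675% → 1.27%.

1.27%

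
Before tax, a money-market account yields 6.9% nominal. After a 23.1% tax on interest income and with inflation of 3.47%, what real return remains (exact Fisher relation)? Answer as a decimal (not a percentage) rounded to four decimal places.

After-tax nominal return = 6.9% × (1 − 0.231) = 5.3061%.
1 + r = 1.053061 / 1.03470 = 1.017745
After-tax real rate = 1.017745 − 1 → 0.0177.

0.0177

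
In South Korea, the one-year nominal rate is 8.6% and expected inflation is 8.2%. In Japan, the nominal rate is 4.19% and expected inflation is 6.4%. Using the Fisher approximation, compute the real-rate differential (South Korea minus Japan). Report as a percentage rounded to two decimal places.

2.61%

South Korea: 8.6% − 8.2% = 0.400%
Japan: 4.19% − 6.4% = -2.210%
Differential = 2.610% → 2.61%.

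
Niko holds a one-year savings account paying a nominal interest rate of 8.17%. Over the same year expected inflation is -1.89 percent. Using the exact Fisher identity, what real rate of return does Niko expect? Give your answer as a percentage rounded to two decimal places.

1 + r = 1.08170 / 0.98110 = 1.102538
r = 1.102538 − 1 = 10.2538%, i.e. 10.25%.

10.25%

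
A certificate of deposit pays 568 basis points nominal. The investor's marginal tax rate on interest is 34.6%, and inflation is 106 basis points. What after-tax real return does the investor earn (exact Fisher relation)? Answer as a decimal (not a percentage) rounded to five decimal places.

After-tax nominal return = 5.68% × (1 − 0.346) = 3.71472%.
1 + r = 1.0371472 / 1.01060 = 1.026269
After-tax real rate = 1.026269 − 1 → 0.02627.

0.02627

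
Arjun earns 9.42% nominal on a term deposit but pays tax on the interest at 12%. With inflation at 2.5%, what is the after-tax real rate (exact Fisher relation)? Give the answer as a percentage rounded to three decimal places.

After-tax nominal return = 9.42% × (1 − 0.12) = 8.2896%.
1 + r = 1.082896 / 1.02500 = 1.056484
After-tax real rate = 1.056484 − 1 → 5.648%.

5.648%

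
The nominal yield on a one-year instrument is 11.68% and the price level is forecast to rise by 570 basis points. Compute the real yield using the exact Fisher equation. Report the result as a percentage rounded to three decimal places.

By the Fisher identity, 1 + r = (1 + i)/(1 + π).
1 + r = 1.11680 / 1.05700 = 1.0565752
r = 1.0565752 − 1 = 5.65752%, i.e. 5.658%.

5.658%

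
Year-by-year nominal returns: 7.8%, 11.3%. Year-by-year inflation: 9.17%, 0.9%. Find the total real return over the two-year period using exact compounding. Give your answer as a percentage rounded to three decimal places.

8.923%

Compound the nominal returns: 1.0780 × 1.1130 = 1.199814.
Compound inflation: 1.0917 × 1.0090 = 1.101525.
Deflate: 1.199814 / 1.101525 = 1.089230.
Total real return = 1.089230 − 1 → 8.923%.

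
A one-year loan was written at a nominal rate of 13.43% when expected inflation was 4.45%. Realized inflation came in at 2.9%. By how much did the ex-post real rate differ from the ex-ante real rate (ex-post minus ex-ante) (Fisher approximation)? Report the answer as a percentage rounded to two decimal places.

1.55%

Ex-ante: 13.43% − 4.45% = 8.980%
Ex-post: 13.43% − 2.9% = 10.530%
Difference (ex-post − ex-ante) = 1.5500% → 1.55%.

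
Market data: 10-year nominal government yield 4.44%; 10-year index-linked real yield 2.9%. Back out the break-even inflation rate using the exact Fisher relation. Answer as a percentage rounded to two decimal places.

1.50%

(1 + π) = (1 + i)/(1 + r) = 1.04440 / 1.02900 = 1.014966
Break-even inflation = 1.014966 − 1 → 1.50%.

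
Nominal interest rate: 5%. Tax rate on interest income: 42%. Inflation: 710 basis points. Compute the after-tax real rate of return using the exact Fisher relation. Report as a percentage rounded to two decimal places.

-3.92%

After-tax nominal return = 5% × (1 − 0.42) = 2.9000%.
1 + r = 1.02900 / 1.07100 = 0.960784
After-tax real rate = 0.960784 − 1 → -3.92%.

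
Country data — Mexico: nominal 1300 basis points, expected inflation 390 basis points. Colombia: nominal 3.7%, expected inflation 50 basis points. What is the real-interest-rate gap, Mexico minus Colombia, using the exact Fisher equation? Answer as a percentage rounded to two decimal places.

5.57%

Mexico: (1 + 0.1300)/(1 + 0.0390) − 1 = 8.7584%
Colombia: (1 + 0.0370)/(1 + 0.0050) − 1 = 3.1841%
Differential = 8.7584% − 3.1841% = 5.5743% → 5.57%.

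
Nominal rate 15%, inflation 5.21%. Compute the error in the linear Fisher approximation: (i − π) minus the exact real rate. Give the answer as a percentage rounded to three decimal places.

Approximate: r ≈ 15.000% − 5.210% = 9.7900%
Exact: (1 + 0.1500)/(1 + 0.0521) − 1 = 9.3052%
Error = 9.7900% − 9.3052% = 0.4848% → 0.485%.

0.485%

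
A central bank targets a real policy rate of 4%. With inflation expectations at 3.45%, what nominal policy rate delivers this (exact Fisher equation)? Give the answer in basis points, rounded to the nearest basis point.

759 basis points

(1 + i) = (1 + r)(1 + π) = 1.04000 × 1.03450 = 1.07588
i = 1.07588 − 1, so the required nominal rate is 759 basis points.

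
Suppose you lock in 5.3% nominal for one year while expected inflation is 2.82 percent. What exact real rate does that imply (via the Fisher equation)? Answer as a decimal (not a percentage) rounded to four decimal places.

By the Fisher equation, 1 + r = (1 + i)/(1 + π).
1 + r = 1.05300 / 1.02820 = 1.024120
r = 1.024120 − 1 = 2.4120%, i.e. 0.0241.

0.0241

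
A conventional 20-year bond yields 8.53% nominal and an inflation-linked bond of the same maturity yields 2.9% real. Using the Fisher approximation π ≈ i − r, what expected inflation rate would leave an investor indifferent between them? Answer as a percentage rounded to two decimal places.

5.63%

π ≈ i − r = 8.53% − 2.9% → 5.63%.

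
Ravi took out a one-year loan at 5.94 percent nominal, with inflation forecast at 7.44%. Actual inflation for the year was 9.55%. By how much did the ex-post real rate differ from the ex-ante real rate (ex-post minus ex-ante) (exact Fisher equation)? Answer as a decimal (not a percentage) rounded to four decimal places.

Ex-ante: (1 + 0.0594)/(1 + 0.0744) − 1 = -1.3961%
Ex-post: (1 + 0.0594)/(1 + 0.0955) − 1 = -3.2953%
Difference (ex-post − ex-ante) = -1.8992% → -0.0190.

-0.0190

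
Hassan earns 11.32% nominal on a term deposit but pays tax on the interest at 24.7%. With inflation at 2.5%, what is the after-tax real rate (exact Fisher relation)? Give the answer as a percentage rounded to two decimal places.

After-tax nominal return = 11.32% × (1 − 0.247) = 8.52396%.
1 + r = 1.0852396 / 1.02500 = 1.058770
After-tax real rate = 1.058770 − 1 → 5.88%.

5.88%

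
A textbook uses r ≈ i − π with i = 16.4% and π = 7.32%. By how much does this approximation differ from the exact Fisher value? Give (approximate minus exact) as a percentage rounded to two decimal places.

Approximate: r ≈ 16.400% − 7.320% = 9.0800%
Exact: (1 + 0.1640)/(1 + 0.0732) − 1 = 8.4607%
Error = 9.0800% − 8.4607% = 0.6193% → 0.62%.

0.62%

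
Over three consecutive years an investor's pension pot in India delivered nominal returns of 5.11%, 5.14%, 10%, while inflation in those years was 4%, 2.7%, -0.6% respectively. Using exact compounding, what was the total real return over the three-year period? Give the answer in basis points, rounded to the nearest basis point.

1450 basis points

Nominal growth factor = 1.0511 × 1.0514 × 1.1000 = 1.215639
Price-level growth factor = 1.0400 × 1.0270 × 0.9940 = 1.061672
Real growth factor = 1.215639 / 1.061672 = 1.145024
Total real return = 1.145024 − 1 → 1450 basis points.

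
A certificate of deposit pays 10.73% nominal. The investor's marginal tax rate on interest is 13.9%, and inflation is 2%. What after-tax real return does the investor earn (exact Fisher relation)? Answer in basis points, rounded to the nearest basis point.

After-tax nominal return = 10.73% × (1 − 0.139) = 9.23853%.
1 + r = 1.0923853 / 1.02000 = 1.070966
After-tax real rate = 1.070966 − 1 → 710 basis points.

710 basis points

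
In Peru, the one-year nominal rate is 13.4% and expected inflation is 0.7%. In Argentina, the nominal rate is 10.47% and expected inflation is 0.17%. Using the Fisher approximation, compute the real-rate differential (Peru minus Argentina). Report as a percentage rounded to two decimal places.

Peru: 13.4% − 0.7% = 12.700%
Argentina: 10.47% − 0.17% = 10.300%
Differential = 2.400% → 2.40%.

2.40%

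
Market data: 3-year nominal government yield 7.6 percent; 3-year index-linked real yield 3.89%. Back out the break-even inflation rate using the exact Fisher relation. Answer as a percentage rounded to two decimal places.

(1 + π) = (1 + i)/(1 + r) = 1.07600 / 1.03890 = 1.035711
Break-even inflation = 1.035711 − 1 → 3.57%.

3.57%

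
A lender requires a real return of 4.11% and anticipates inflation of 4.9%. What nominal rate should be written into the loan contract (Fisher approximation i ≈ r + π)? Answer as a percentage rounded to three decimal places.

i ≈ r + π = 4.11% + 4.9% = 9.010%.

9.010%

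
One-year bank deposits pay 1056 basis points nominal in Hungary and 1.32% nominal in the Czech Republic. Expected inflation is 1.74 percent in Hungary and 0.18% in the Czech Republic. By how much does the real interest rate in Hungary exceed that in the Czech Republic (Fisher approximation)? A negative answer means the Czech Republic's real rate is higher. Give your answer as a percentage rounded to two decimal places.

Hungary: 10.56% − 1.74% = 8.820%
The Czech Republic: 1.32% − 0.18% = 1.140%
Differential = 7.680% → 7.68%.

7.68%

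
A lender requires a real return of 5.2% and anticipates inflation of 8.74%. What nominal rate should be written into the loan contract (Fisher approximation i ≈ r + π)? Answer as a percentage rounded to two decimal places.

i ≈ r + π = 5.2% + 8.74% = 13.94%.

13.94%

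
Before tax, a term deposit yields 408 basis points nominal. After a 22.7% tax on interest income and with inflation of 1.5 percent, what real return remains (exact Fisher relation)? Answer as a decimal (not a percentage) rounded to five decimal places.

0.01629

After-tax nominal return = 4.08% × (1 − 0.227) = 3.15384%.
1 + r = 1.0315384 / 1.01500 = 1.016294
After-tax real rate = 1.016294 − 1 → 0.01629.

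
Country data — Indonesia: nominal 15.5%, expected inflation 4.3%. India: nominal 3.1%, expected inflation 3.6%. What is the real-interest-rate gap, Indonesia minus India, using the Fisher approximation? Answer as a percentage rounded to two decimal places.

11.70%

Indonesia: 15.5% − 4.3% = 11.200%
India: 3.1% − 3.6% = -0.500%
Differential = 11.700% → 11.70%.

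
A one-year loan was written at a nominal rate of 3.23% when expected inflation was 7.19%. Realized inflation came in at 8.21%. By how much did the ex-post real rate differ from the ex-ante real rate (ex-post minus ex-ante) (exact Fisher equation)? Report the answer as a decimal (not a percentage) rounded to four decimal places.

-0.0091

Ex-ante: (1 + 0.0323)/(1 + 0.0719) − 1 = -3.6944%
Ex-post: (1 + 0.0323)/(1 + 0.0821) − 1 = -4.6022%
Difference (ex-post − ex-ante) = -0.9078% → -0.0091.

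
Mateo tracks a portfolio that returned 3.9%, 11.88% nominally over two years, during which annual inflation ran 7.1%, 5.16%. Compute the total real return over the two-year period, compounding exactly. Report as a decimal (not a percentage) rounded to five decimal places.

Nominal growth factor = 1.0390 × 1.1188 = 1.1624332
Price-level growth factor = 1.0710 × 1.0516 = 1.1262636
Real growth factor = 1.1624332 / 1.1262636 = 1.0321147
Total real return = 1.0321147 − 1 → 0.03211.

0.03211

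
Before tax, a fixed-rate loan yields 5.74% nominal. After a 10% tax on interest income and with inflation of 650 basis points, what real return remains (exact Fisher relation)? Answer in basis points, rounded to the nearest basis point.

-125 basis points

After-tax nominal return = 5.74% × (1 − 0.1) = 5.1660%.
1 + r = 1.05166 / 1.06500 = 0.987474
After-tax real rate = 0.987474 − 1 → -125 basis points.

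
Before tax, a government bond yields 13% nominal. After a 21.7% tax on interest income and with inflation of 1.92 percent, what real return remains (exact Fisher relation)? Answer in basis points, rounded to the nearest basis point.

810 basis points

After-tax nominal return = 13% × (1 − 0.217) = 10.1790%.
1 + r = 1.10179 / 1.01920 = 1.081034
After-tax real rate = 1.081034 − 1 → 810 basis points.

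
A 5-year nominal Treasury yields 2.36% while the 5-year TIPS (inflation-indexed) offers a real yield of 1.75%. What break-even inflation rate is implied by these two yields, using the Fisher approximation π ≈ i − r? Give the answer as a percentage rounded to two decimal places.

π ≈ i − r = 2.36% − 1.75% → 0.61%.

0.61%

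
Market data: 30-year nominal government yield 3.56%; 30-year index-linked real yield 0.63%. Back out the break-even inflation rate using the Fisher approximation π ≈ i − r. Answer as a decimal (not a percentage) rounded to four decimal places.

π ≈ i − r = 3.56% − 0.63% → 0.0293.

0.0293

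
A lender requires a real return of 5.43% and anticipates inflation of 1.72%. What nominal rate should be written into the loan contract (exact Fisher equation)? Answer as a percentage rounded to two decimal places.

7.24%

(1 + i) = (1 + r)(1 + π) = 1.05430 × 1.01720 = 1.07243396
i = 1.07243396 − 1, so the required nominal rate is 7.24%.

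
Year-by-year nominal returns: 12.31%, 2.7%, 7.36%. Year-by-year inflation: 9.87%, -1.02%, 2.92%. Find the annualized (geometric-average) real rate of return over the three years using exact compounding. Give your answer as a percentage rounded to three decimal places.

3.427%

Nominal growth factor = 1.1231 × 1.0270 × 1.0736 = 1.23831568
Price-level growth factor = 1.0987 × 0.9898 × 1.0292 = 1.11924806
Real growth factor = 1.23831568 / 1.11924806 = 1.10638180
Annualized real rate = 1.10638180^(1/3) − 1 = 3.4273% → 3.427%.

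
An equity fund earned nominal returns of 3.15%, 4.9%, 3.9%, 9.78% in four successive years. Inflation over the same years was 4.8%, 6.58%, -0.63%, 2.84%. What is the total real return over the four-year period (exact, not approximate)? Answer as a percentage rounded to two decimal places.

Nominal growth factor = 1.0315 × 1.0490 × 1.0390 × 1.0978 = 1.234194
Price-level growth factor = 1.0480 × 1.0658 × 0.9937 × 1.0284 = 1.141443
Real growth factor = 1.234194 / 1.141443 = 1.081258
Total real return = 1.081258 − 1 → 8.13%.

8.13%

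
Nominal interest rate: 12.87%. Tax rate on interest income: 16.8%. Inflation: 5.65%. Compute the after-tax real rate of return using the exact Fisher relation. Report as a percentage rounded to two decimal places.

4.79%

After-tax nominal return = 12.87% × (1 − 0.168) = 10.70784%.
1 + r = 1.1070784 / 1.05650 = 1.047874
After-tax real rate = 1.047874 − 1 → 4.79%.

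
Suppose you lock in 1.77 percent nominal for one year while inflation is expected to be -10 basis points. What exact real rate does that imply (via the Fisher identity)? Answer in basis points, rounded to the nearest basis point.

187 basis points

1 + r = 1.01770 / 0.99900 = 1.018719
r = 1.018719 − 1 = 1.8719%, i.e. 187 basis points.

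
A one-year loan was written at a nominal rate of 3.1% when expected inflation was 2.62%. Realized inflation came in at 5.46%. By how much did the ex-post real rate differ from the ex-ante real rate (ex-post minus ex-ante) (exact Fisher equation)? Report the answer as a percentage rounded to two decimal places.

Ex-ante: (1 + 0.0310)/(1 + 0.0262) − 1 = 0.4677%
Ex-post: (1 + 0.0310)/(1 + 0.0546) − 1 = -2.2378%
Difference (ex-post − ex-ante) = -2.7056% → -2.71%.

-2.71%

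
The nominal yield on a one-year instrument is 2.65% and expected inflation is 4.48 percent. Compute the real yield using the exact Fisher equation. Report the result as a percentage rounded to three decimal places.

By the Fisher relation, 1 + r = (1 + i)/(1 + π).
1 + r = 1.02650 / 1.04480 = 0.9824847
r = 0.9824847 − 1 = -1.75153%, i.e. -1.752%.

-1.752%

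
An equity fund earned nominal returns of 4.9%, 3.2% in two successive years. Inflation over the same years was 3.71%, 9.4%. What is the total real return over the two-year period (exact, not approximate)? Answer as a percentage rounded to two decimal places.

-4.58%

Nominal growth factor = 1.0490 × 1.0320 = 1.082568
Price-level growth factor = 1.0371 × 1.0940 = 1.134587
Real growth factor = 1.082568 / 1.134587 = 0.954151
Total real return = 0.954151 − 1 → -4.58%.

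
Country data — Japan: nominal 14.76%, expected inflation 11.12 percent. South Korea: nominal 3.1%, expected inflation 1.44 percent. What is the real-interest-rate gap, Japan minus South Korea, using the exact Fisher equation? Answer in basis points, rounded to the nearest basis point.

Japan: (1 + 0.1476)/(1 + 0.1112) − 1 = 3.2757%
South Korea: (1 + 0.0310)/(1 + 0.0144) − 1 = 1.6364%
Differential = 3.2757% − 1.6364% = 1.6393% → 164 basis points.

164 basis points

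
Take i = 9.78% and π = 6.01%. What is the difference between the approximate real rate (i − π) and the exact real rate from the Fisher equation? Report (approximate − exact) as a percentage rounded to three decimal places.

Approximate: r ≈ 9.780% − 6.010% = 3.7700%
Exact: (1 + 0.0978)/(1 + 0.0601) − 1 = 3.5563%
Error = 3.7700% − 3.5563% = 0.2137% → 0.214%.

0.214%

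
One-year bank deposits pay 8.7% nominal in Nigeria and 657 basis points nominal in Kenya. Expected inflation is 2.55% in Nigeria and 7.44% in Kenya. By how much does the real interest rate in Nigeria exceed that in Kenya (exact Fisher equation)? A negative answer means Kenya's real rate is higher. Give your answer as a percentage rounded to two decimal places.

Nigeria: (1 + 0.0870)/(1 + 0.0255) − 1 = 5.9971%
Kenya: (1 + 0.0657)/(1 + 0.0744) − 1 = -0.8098%
Differential = 5.9971% − (-0.8098%) = 6.8068% → 6.81%.

6.81%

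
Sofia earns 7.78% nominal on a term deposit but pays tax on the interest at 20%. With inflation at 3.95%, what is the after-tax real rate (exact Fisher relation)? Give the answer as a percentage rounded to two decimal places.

2.19%

After-tax nominal return = 7.78% × (1 − 0.2) = 6.2240%.
1 + r = 1.06224 / 1.03950 = 1.021876
After-tax real rate = 1.021876 − 1 → 2.19%.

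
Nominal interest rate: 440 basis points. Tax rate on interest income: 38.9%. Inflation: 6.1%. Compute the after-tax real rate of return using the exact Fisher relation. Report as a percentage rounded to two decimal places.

-3.22%

After-tax nominal return = 4.4% × (1 − 0.389) = 2.6884%.
1 + r = 1.026884 / 1.06100 = 0.967845
After-tax real rate = 0.967845 − 1 → -3.22%.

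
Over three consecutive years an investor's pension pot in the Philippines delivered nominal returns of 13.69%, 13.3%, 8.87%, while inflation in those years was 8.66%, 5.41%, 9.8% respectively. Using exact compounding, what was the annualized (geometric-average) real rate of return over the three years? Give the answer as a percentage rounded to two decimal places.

3.70%

Nominal growth factor = 1.1369 × 1.1330 × 1.0887 = 1.40236285
Price-level growth factor = 1.0866 × 1.0541 × 1.0980 = 1.25763280
Real growth factor = 1.40236285 / 1.25763280 = 1.11508133
Annualized real rate = 1.11508133^(1/3) − 1 = 3.6976% → 3.70%.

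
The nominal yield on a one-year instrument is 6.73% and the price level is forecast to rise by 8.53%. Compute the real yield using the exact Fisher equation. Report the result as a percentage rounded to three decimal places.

-1.659%

By the Fisher equation, 1 + r = (1 + i)/(1 + π).
1 + r = 1.06730 / 1.08530 = 0.9834147
r = 0.9834147 − 1 = -1.65853%, i.e. -1.659%.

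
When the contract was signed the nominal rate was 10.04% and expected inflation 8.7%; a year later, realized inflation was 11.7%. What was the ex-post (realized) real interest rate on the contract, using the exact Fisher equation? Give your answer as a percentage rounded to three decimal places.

Ex-post: (1 + 0.1004)/(1 + 0.1170) − 1 = -1.4861%
So the realized real rate is -1.486%.

-1.486%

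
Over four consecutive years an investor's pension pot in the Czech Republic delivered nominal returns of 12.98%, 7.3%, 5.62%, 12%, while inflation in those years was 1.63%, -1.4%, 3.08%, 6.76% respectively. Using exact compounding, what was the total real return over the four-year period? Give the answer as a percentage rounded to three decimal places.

Nominal growth factor = 1.1298 × 1.0730 × 1.0562 × 1.1200 = 1.434054
Price-level growth factor = 1.0163 × 0.9860 × 1.0308 × 1.0676 = 1.102762
Real growth factor = 1.434054 / 1.102762 = 1.300420
Total real return = 1.300420 − 1 → 30.042%.

30.042%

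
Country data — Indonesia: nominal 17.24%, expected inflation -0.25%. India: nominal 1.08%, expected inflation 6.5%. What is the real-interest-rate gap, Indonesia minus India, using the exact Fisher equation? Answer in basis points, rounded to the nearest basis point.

Indonesia: (1 + 0.1724)/(1 − 0.0025) − 1 = 17.5338%
India: (1 + 0.0108)/(1 + 0.0650) − 1 = -5.0892%
Differential = 17.5338% − (-5.0892%) = 22.6230% → 2262 basis points.

2262 basis points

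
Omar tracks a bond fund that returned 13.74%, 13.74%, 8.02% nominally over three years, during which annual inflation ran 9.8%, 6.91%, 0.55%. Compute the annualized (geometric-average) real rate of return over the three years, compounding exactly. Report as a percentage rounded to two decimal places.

5.79%

Nominal growth factor = 1.1374 × 1.1374 × 1.0802 = 1.39743180
Price-level growth factor = 1.0980 × 1.0691 × 1.0055 = 1.18032809
Real growth factor = 1.39743180 / 1.18032809 = 1.18393505
Annualized real rate = 1.18393505^(1/3) − 1 = 5.7895% → 5.79%.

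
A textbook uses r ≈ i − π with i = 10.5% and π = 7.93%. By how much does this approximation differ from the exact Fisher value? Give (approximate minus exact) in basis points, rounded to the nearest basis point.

Approximate: r ≈ 10.500% − 7.930% = 2.5700%
Exact: (1 + 0.1050)/(1 + 0.0793) − 1 = 2.3812%
Error = 2.5700% − 2.3812% = 0.1888% → 19 basis points.

19 basis points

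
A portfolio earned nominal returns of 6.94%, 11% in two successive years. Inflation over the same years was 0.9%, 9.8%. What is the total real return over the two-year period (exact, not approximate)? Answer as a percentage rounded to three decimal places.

Nominal growth factor = 1.0694 × 1.1100 = 1.187034
Price-level growth factor = 1.0090 × 1.0980 = 1.107882
Real growth factor = 1.187034 / 1.107882 = 1.071444
Total real return = 1.071444 − 1 → 7.144%.

7.144%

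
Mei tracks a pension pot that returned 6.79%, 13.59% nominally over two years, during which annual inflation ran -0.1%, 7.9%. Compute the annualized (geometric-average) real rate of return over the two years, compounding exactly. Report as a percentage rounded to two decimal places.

6.08%

Compound the nominal returns: 1.0679 × 1.1359 = 1.21302761.
Compound inflation: 0.9990 × 1.0790 = 1.07792100.
Deflate: 1.21302761 / 1.07792100 = 1.12533999.
Annualized real rate = 1.12533999^(1/2) − 1 = 6.0820% → 6.08%.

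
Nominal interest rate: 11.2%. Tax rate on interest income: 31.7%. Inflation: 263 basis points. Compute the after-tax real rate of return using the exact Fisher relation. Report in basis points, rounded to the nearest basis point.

After-tax nominal return = 11.2% × (1 − 0.317) = 7.6496%.
1 + r = 1.076496 / 1.02630 = 1.048910
After-tax real rate = 1.048910 − 1 → 489 basis points.

489 basis points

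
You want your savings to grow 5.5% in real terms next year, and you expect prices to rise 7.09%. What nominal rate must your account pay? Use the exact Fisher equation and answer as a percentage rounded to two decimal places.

12.98%

(1 + i) = (1 + r)(1 + π) = 1.05500 × 1.07090 = 1.1297995
i = 1.1297995 − 1, so the required nominal rate is 12.98%.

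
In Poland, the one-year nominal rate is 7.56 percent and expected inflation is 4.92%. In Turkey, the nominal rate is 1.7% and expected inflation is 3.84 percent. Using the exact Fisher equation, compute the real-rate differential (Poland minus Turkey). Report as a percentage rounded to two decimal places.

Poland: (1 + 0.0756)/(1 + 0.0492) − 1 = 2.5162%
Turkey: (1 + 0.0170)/(1 + 0.0384) − 1 = -2.0609%
Differential = 2.5162% − (-2.0609%) = 4.5771% → 4.58%.

4.58%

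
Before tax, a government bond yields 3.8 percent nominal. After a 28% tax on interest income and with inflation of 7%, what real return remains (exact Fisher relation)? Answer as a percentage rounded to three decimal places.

-3.985%

After-tax nominal return = 3.8% × (1 − 0.28) = 2.7360%.
1 + r = 1.02736 / 1.07000 = 0.960150
After-tax real rate = 0.960150 − 1 → -3.985%.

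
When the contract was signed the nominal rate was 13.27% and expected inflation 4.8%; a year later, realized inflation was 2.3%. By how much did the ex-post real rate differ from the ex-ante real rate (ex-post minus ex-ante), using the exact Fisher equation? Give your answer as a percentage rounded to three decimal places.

2.641%

Ex-ante: (1 + 0.1327)/(1 + 0.0480) − 1 = 8.0821%
Ex-post: (1 + 0.1327)/(1 + 0.0230) − 1 = 10.7234%
Difference (ex-post − ex-ante) = 2.6413% → 2.641%.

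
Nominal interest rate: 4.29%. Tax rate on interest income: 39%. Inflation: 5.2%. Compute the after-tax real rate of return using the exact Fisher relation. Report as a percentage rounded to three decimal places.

-2.455%

After-tax nominal return = 4.29% × (1 − 0.39) = 2.6169%.
1 + r = 1.026169 / 1.05200 = 0.975446
After-tax real rate = 0.975446 − 1 → -2.455%.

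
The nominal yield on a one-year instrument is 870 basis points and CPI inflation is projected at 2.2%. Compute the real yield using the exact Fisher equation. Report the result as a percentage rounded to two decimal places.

By the Fisher equation, 1 + r = (1 + i)/(1 + π).
1 + r = 1.08700 / 1.02200 = 1.063601
r = 1.063601 − 1 = 6.3601%, i.e. 6.36%.

6.36%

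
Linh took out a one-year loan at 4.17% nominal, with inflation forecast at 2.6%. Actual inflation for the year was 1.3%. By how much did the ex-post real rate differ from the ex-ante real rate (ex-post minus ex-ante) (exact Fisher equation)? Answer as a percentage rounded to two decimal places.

Ex-ante: (1 + 0.0417)/(1 + 0.0260) − 1 = 1.5302%
Ex-post: (1 + 0.0417)/(1 + 0.0130) − 1 = 2.8332%
Difference (ex-post − ex-ante) = 1.3030% → 1.30%.

1.30%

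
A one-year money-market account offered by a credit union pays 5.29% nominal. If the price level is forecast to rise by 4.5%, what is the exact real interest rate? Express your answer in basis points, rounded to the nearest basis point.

76 basis points

By the Fisher equation, 1 + r = (1 + i)/(1 + π).
1 + r = 1.05290 / 1.04500 = 1.007560
r = 1.007560 − 1 = 0.7560%, i.e. 76 basis points.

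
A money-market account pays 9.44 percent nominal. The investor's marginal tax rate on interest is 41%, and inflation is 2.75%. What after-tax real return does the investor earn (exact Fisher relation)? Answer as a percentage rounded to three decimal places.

2.744%

After-tax nominal return = 9.44% × (1 − 0.41) = 5.5696%.
1 + r = 1.055696 / 1.02750 = 1.027441
After-tax real rate = 1.027441 − 1 → 2.744%.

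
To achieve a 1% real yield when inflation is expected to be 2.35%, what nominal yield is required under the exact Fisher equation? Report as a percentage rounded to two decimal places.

(1 + i) = (1 + r)(1 + π) = 1.01000 × 1.02350 = 1.033735
i = 1.033735 − 1, so the required nominal rate is 3.37%.

3.37%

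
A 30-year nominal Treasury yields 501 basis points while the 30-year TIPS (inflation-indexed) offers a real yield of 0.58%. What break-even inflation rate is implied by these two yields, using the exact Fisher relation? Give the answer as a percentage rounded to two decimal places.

4.40%

(1 + π) = (1 + i)/(1 + r) = 1.05010 / 1.00580 = 1.044045
Break-even inflation = 1.044045 − 1 → 4.40%.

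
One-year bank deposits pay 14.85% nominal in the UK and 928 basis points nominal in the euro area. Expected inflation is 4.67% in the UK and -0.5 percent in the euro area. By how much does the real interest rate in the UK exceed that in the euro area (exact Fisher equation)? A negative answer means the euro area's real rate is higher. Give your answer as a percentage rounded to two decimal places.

The UK: (1 + 0.1485)/(1 + 0.0467) − 1 = 9.7258%
The euro area: (1 + 0.0928)/(1 − 0.0050) − 1 = 9.8291%
Differential = 9.7258% − 9.8291% = -0.1033% → -0.10%.

-0.10%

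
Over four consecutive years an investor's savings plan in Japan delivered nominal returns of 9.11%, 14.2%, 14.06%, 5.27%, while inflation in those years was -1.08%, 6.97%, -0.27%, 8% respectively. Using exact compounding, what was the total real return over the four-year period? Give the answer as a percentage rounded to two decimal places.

31.27%

Compound the nominal returns: 1.0911 × 1.1420 × 1.1406 × 1.0527 = 1.496128.
Compound inflation: 0.9892 × 1.0697 × 0.9973 × 1.0800 = 1.139713.
Deflate: 1.496128 / 1.139713 = 1.312723.
Total real return = 1.312723 − 1 → 31.27%.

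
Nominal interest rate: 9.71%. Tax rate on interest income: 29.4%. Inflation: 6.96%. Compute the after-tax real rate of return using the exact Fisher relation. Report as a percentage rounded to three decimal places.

After-tax nominal return = 9.71% × (1 − 0.294) = 6.85526%.
1 + r = 1.0685526 / 1.06960 = 0.999021
After-tax real rate = 0.999021 − 1 → -0.098%.

-0.098%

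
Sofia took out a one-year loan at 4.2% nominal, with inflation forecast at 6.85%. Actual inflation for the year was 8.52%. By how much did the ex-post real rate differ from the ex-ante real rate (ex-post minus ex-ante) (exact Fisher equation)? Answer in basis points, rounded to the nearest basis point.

-150 basis points

Ex-ante: (1 + 0.0420)/(1 + 0.0685) − 1 = -2.4801%
Ex-post: (1 + 0.0420)/(1 + 0.0852) − 1 = -3.9808%
Difference (ex-post − ex-ante) = -1.5007% → -150 basis points.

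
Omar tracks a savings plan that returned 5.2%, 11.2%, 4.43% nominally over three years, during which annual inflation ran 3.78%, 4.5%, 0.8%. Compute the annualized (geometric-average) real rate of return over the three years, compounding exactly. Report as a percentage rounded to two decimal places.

3.77%

Nominal growth factor = 1.0520 × 1.1120 × 1.0443 = 1.22164720
Price-level growth factor = 1.0378 × 1.0450 × 1.0080 = 1.09317701
Real growth factor = 1.22164720 / 1.09317701 = 1.11752003
Annualized real rate = 1.11752003^(1/3) − 1 = 3.7732% → 3.77%.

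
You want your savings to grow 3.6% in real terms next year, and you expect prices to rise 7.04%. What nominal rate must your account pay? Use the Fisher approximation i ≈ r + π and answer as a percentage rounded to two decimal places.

i ≈ r + π = 3.6% + 7.04% = 10.64%.

10.64%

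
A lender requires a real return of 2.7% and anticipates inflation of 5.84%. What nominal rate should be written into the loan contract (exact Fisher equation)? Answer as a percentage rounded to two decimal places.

(1 + i) = (1 + r)(1 + π) = 1.02700 × 1.05840 = 1.0869768
i = 1.0869768 − 1, so the required nominal rate is 8.70%.

8.70%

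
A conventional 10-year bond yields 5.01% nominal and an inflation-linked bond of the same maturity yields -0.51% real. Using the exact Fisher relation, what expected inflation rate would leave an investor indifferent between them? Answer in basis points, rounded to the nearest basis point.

555 basis points

(1 + π) = (1 + i)/(1 + r) = 1.05010 / 0.99490 = 1.055483
Break-even inflation = 1.055483 − 1 → 555 basis points.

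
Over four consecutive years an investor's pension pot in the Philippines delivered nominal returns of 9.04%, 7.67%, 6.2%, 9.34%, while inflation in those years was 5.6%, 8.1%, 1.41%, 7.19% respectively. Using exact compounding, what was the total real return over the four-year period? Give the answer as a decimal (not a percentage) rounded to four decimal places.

Nominal growth factor = 1.0904 × 1.0767 × 1.0620 × 1.0934 = 1.3632771
Price-level growth factor = 1.0560 × 1.0810 × 1.0141 × 1.0719 = 1.2408654
Real growth factor = 1.3632771 / 1.2408654 = 1.0986503
Total real return = 1.0986503 − 1 → 0.0987.

0.0987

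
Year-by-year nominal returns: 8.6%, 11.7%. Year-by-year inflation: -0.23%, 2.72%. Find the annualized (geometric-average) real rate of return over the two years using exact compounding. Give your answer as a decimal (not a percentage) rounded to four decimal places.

Nominal growth factor = 1.0860 × 1.1170 = 1.21306200
Price-level growth factor = 0.9977 × 1.0272 = 1.02483744
Real growth factor = 1.21306200 / 1.02483744 = 1.18366285
Annualized real rate = 1.18366285^(1/2) − 1 = 8.7963% → 0.0880.

0.0880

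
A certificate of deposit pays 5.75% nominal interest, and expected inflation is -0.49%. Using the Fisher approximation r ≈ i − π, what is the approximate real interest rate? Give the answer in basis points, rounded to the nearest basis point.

624 basis points

r ≈ i − π = 5.75% − (-0.49%) = 624 basis points.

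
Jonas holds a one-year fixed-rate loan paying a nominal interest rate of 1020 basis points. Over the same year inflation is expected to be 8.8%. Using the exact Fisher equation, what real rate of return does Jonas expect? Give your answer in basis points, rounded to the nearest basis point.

1 + r = 1.10200 / 1.08800 = 1.012868
r = 1.012868 − 1 = 1.2868%, i.e. 129 basis points.

129 basis points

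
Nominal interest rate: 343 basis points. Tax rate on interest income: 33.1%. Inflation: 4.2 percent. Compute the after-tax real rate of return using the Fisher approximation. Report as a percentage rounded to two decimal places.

-1.91%

After-tax nominal return = 3.43% × (1 − 0.331) = 2.29467%.
r ≈ 2.29467% − 4.2% → -1.91%.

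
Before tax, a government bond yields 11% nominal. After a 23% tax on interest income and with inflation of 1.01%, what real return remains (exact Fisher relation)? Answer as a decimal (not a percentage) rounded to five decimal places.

After-tax nominal return = 11% × (1 − 0.23) = 8.4700%.
1 + r = 1.08470 / 1.01010 = 1.073854
After-tax real rate = 1.073854 − 1 → 0.07385.

0.07385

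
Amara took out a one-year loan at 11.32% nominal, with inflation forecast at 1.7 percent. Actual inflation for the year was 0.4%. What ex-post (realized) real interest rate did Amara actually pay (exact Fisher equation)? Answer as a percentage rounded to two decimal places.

Ex-post: (1 + 0.1132)/(1 + 0.0040) − 1 = 10.8765%
So the realized real rate is 10.88%.

10.88%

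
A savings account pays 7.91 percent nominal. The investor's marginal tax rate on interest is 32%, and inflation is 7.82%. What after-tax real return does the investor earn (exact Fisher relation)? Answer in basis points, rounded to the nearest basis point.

-226 basis points

After-tax nominal return = 7.91% × (1 − 0.32) = 5.3788%.
1 + r = 1.053788 / 1.07820 = 0.977359
After-tax real rate = 0.977359 − 1 → -226 basis points.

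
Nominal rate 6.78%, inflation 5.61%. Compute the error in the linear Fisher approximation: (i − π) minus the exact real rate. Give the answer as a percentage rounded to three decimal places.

0.062%

Approximate: r ≈ 6.780% − 5.610% = 1.1700%
Exact: (1 + 0.0678)/(1 + 0.0561) − 1 = 1.1078%
Error = 1.1700% − 1.1078% = 0.0622% → 0.062%.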